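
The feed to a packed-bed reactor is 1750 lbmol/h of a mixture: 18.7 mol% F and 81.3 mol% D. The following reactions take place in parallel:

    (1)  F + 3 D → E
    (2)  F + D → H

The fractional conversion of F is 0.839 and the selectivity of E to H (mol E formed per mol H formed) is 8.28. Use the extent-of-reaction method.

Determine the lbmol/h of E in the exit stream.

Conversion of F: F consumed = 0.839 × 327.2 = 274.6 lbmol/h = 1ξ₁ + 1ξ₂.
Selectivity: 1ξ₁ / (1ξ₂) = 8.28 → ξ₁ = 8.28 ξ₂.
Substitute: (1·8.28 + 1) ξ₂ = 274.6 → ξ₂ = 29.59 lbmol/h, ξ₁ = 245 lbmol/h.
Outlet amounts (n = n₀ + Σ ν·ξ):
  F: 327.2 − 1(245) − 1(29.59) = 52.69
  D: 1423 − 3(245) − 1(29.59) = 658.2
  E: 0 + 1(245) = 245
  H: 0 + 1(29.59) = 29.59

245 lbmol/h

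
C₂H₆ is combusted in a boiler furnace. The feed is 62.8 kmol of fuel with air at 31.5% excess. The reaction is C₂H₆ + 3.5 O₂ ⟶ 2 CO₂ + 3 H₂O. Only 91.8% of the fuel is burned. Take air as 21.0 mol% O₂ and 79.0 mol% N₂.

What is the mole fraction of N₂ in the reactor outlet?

0.741

Stoichiometric O₂ = 3.5 × 62.8 = 219.8 kmol; O₂ fed = 219.8 × 1.315 = 289 kmol.
N₂ fed = 289 × 79/21 = 1087 kmol.
Fuel reacted = 0.918 × 62.8 → ξ = 57.65 kmol.
Outlet (n = n₀ + ν ξ):
  C₂H₆: 62.8 − 1(57.65) = 5.15
  O₂: 289 − 3.5(57.65) = 87.26
  N₂: 1087 (inert)
  CO₂: 0 + 2(57.65) = 115.3
  H₂O: 0 + 3(57.65) = 173
Total out = 1468 kmol; y_N₂ = 1087 / 1468 = 0.7407.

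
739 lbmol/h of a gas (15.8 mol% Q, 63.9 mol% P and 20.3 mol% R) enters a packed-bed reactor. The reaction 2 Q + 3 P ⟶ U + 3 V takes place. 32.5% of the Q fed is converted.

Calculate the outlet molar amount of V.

56.9 lbmol/h

Q reacted = 0.325 × 116.8 = 37.95 lbmol/h; ν_Q = −2, so ξ = 37.95/2 = 18.97 lbmol/h.
Outlet amounts (n = n₀ + ν ξ):
  Q: 116.8 − 2(18.97) = 78.81
  P: 472.2 − 3(18.97) = 415.3
  U: 0 + 1(18.97) = 18.97
  V: 0 + 3(18.97) = 56.92
  R: 150 (inert)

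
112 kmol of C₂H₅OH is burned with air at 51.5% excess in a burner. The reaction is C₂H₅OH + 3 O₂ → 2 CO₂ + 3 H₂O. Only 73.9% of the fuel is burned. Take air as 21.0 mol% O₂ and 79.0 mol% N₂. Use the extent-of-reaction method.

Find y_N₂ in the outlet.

Stoichiometric O₂ = 3 × 112 = 336 kmol; O₂ fed = 336 × 1.515 = 509 kmol.
N₂ fed = 509 × 79/21 = 1915 kmol.
Fuel reacted = 0.739 × 112 → ξ = 82.77 kmol.
Outlet (n = n₀ + ν ξ):
  C₂H₅OH: 112 − 1(82.77) = 29.23
  O₂: 509 − 3(82.77) = 260.7
  N₂: 1915 (inert)
  CO₂: 0 + 2(82.77) = 165.5
  H₂O: 0 + 3(82.77) = 248.3
Total out = 2619 kmol; y_N₂ = 1915 / 2619 = 0.7312.

0.731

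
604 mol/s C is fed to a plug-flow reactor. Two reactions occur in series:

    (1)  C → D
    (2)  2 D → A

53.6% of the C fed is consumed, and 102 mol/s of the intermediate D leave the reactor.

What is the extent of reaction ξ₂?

ξ₂ = 111 mol/s

Conversion of C: C consumed = 1ξ₁ = 0.536 × 604 → ξ₁ = 323.7 mol/s.
D balance: n_D = 0 + 1ξ₁ − 2ξ₂ = 102 → ξ₂ = (1·323.7 − 102)/2 = 110.9 mol/s.
Outlet amounts (n = n₀ + Σ ν·ξ):
  C: 604 − 1(323.7) = 280.3
  D: 0 + 1(323.7) − 2(110.9) = 102
  A: 0 + 1(110.9) = 110.9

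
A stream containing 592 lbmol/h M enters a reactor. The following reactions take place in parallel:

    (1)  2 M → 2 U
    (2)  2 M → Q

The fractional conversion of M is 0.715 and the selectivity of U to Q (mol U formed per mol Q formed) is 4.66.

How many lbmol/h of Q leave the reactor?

63.6 lbmol/h

Conversion of M: M consumed = 0.715 × 592 = 423.3 lbmol/h = 2ξ₁ + 2ξ₂.
Selectivity: 2ξ₁ / (1ξ₂) = 4.66 → ξ₁ = 2.33 ξ₂.
Substitute: (2·2.33 + 2) ξ₂ = 423.3 → ξ₂ = 63.56 lbmol/h, ξ₁ = 148.1 lbmol/h.
Outlet amounts (n = n₀ + Σ ν·ξ):
  M: 592 − 2(148.1) − 2(63.56) = 168.7
  U: 0 + 2(148.1) = 296.2
  Q: 0 + 1(63.56) = 63.56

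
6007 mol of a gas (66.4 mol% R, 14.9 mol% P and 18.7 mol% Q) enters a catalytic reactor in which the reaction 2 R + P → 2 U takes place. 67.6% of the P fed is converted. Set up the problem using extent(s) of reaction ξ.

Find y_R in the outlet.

P reacted = 0.676 × 895 = 605 mol; ν_P = −1, so ξ = 605/1 = 605 mol.
Outlet amounts (n = n₀ + ν ξ):
  R: 3989 − 2(605) = 2779
  P: 895 − 1(605) = 290
  U: 0 + 2(605) = 1210
  Q: 1123 (inert)
Total out = 5402 mol; y_R = 2779 / 5402 = 0.5144.

0.514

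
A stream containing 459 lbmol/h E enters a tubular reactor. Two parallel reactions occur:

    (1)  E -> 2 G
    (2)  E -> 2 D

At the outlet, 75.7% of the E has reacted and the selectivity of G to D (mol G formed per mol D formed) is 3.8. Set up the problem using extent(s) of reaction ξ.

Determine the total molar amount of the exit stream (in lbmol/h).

Conversion of E: E consumed = 0.757 × 459 = 347.5 lbmol/h = 1ξ₁ + 1ξ₂.
Selectivity: 2ξ₁ / (2ξ₂) = 3.8 → ξ₁ = 3.8 ξ₂.
Substitute: (1·3.8 + 1) ξ₂ = 347.5 → ξ₂ = 72.39 lbmol/h, ξ₁ = 275.1 lbmol/h.
Outlet amounts (n = n₀ + Σ ν·ξ):
  E: 459 − 1(275.1) − 1(72.39) = 111.5
  G: 0 + 2(275.1) = 550.1
  D: 0 + 2(72.39) = 144.8
Total out = 111.5 + 550.1 + 144.8 = 806.5 lbmol/h.

806 lbmol/h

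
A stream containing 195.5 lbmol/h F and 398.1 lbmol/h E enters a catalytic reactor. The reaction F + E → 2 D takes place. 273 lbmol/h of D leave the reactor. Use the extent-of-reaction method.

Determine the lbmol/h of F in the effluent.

59 lbmol/h

For D: n = n₀ + 2ξ → 273 = 0 + 2ξ, giving ξ = 136.5 lbmol/h.
Outlet amounts (n = n₀ + ν ξ):
  F: 195.5 − 1(136.5) = 59
  E: 398.1 − 1(136.5) = 261.6
  D: 0 + 2(136.5) = 273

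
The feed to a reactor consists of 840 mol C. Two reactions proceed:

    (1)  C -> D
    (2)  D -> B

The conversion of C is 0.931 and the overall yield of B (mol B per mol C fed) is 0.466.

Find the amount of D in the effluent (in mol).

Conversion of C: C consumed = 1ξ₁ = 0.931 × 840 → ξ₁ = 782 mol.
Yield of B: 1ξ₂ / 840 = 0.466 → ξ₂ = 391.4 mol.
Outlet amounts (n = n₀ + Σ ν·ξ):
  C: 840 − 1(782) = 57.96
  D: 0 + 1(782) − 1(391.4) = 390.6
  B: 0 + 1(391.4) = 391.4

391 mol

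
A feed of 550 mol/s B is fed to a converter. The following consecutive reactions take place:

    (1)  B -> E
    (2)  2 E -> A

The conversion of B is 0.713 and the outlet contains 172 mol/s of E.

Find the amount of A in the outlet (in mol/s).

110 mol/s

Conversion of B: B consumed = 1ξ₁ = 0.713 × 550 → ξ₁ = 392.1 mol/s.
E balance: n_E = 0 + 1ξ₁ − 2ξ₂ = 172 → ξ₂ = (1·392.1 − 172)/2 = 110.1 mol/s.
Outlet amounts (n = n₀ + Σ ν·ξ):
  B: 550 − 1(392.1) = 157.9
  E: 0 + 1(392.1) − 2(110.1) = 172
  A: 0 + 1(110.1) = 110.1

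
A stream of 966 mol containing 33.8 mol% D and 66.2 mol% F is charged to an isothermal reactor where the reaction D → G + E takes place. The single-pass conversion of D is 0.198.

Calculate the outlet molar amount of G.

D reacted = 0.198 × 326.5 = 64.65 mol; ν_D = −1, so ξ = 64.65/1 = 64.65 mol.
Outlet amounts (n = n₀ + ν ξ):
  D: 326.5 − 1(64.65) = 261.9
  G: 0 + 1(64.65) = 64.65
  E: 0 + 1(64.65) = 64.65
  F: 639.5 (inert)

64.6 mol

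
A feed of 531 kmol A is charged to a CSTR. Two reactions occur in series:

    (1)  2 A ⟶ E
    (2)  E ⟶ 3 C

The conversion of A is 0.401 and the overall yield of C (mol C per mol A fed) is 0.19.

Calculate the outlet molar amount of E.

Conversion of A: A consumed = 2ξ₁ = 0.401 × 531 → ξ₁ = 106.5 kmol.
Yield of C: 3ξ₂ / 531 = 0.19 → ξ₂ = 33.63 kmol.
Outlet amounts (n = n₀ + Σ ν·ξ):
  A: 531 − 2(106.5) = 318.1
  E: 0 + 1(106.5) − 1(33.63) = 72.84
  C: 0 + 3(33.63) = 100.9

72.8 kmol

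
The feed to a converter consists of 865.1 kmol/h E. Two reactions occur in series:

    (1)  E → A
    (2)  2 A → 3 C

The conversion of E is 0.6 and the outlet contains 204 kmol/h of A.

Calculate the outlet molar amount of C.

Conversion of E: E consumed = 1ξ₁ = 0.6 × 865.1 → ξ₁ = 519.1 kmol/h.
A balance: n_A = 0 + 1ξ₁ − 2ξ₂ = 204 → ξ₂ = (1·519.1 − 204)/2 = 157.5 kmol/h.
Outlet amounts (n = n₀ + Σ ν·ξ):
  E: 865.1 − 1(519.1) = 346
  A: 0 + 1(519.1) − 2(157.5) = 204
  C: 0 + 3(157.5) = 472.6

473 kmol/h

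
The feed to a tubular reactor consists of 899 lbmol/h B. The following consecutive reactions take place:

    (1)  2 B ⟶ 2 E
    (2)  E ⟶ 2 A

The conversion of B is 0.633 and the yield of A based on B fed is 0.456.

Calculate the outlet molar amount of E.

Conversion of B: B consumed = 2ξ₁ = 0.633 × 899 → ξ₁ = 284.5 lbmol/h.
Yield of A: 2ξ₂ / 899 = 0.456 → ξ₂ = 205 lbmol/h.
Outlet amounts (n = n₀ + Σ ν·ξ):
  B: 899 − 2(284.5) = 329.9
  E: 0 + 2(284.5) − 1(205) = 364.1
  A: 0 + 2(205) = 409.9

364 lbmol/h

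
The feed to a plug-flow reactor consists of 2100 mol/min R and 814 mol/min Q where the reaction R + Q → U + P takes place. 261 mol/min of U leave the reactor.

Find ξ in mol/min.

ξ = 261 mol/min

For U: n = n₀ + 1ξ → 261 = 0 + 1ξ, giving ξ = 261 mol/min.
Outlet amounts (n = n₀ + ν ξ):
  R: 2100 − 1(261) = 1839
  Q: 814 − 1(261) = 553
  U: 0 + 1(261) = 261
  P: 0 + 1(261) = 261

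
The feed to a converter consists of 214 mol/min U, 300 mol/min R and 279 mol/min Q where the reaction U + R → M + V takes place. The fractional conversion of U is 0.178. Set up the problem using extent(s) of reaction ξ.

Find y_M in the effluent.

U reacted = 0.178 × 214 = 38.09 mol/min; ν_U = −1, so ξ = 38.09/1 = 38.09 mol/min.
Outlet amounts (n = n₀ + ν ξ):
  U: 214 − 1(38.09) = 175.9
  R: 300 − 1(38.09) = 261.9
  M: 0 + 1(38.09) = 38.09
  V: 0 + 1(38.09) = 38.09
  Q: 279 (inert)
Total out = 793 mol/min; y_M = 38.09 / 793 = 0.04804.

0.048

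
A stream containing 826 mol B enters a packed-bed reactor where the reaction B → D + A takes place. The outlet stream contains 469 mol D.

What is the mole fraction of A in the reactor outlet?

For D: n = n₀ + 1ξ → 469 = 0 + 1ξ, giving ξ = 469 mol.
Outlet amounts (n = n₀ + ν ξ):
  B: 826 − 1(469) = 357
  D: 0 + 1(469) = 469
  A: 0 + 1(469) = 469
Total out = 1295 mol; y_A = 469 / 1295 = 0.3622.

0.362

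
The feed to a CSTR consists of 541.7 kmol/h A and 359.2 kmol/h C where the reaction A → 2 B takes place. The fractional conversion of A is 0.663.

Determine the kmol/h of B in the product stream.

718 kmol/h

A reacted = 0.663 × 541.7 = 359.1 kmol/h; ν_A = −1, so ξ = 359.1/1 = 359.1 kmol/h.
Outlet amounts (n = n₀ + ν ξ):
  A: 541.7 − 1(359.1) = 182.6
  B: 0 + 2(359.1) = 718.3
  C: 359.2 (inert)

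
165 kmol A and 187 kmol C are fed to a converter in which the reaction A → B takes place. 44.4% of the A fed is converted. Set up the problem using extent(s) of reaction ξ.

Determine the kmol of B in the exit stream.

A reacted = 0.444 × 165 = 73.26 kmol; ν_A = −1, so ξ = 73.26/1 = 73.26 kmol.
Outlet amounts (n = n₀ + ν ξ):
  A: 165 − 1(73.26) = 91.74
  B: 0 + 1(73.26) = 73.26
  C: 187 (inert)

73.3 kmol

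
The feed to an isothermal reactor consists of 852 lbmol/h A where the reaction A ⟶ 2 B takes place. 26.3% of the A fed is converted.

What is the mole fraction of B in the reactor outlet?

A reacted = 0.263 × 852 = 224.1 lbmol/h; ν_A = −1, so ξ = 224.1/1 = 224.1 lbmol/h.
Outlet amounts (n = n₀ + ν ξ):
  A: 852 − 1(224.1) = 627.9
  B: 0 + 2(224.1) = 448.2
Total out = 1076 lbmol/h; y_B = 448.2 / 1076 = 0.4165.

0.416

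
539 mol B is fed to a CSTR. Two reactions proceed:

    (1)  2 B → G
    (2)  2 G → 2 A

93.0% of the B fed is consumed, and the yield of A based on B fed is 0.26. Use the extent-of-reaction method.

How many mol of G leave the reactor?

110 mol

Conversion of B: B consumed = 2ξ₁ = 0.93 × 539 → ξ₁ = 250.6 mol.
Yield of A: 2ξ₂ / 539 = 0.26 → ξ₂ = 70.07 mol.
Outlet amounts (n = n₀ + Σ ν·ξ):
  B: 539 − 2(250.6) = 37.73
  G: 0 + 1(250.6) − 2(70.07) = 110.5
  A: 0 + 2(70.07) = 140.1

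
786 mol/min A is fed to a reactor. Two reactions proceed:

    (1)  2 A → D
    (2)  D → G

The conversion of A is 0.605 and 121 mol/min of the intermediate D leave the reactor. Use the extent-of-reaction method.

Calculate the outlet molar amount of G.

Conversion of A: A consumed = 2ξ₁ = 0.605 × 786 → ξ₁ = 237.8 mol/min.
D balance: n_D = 0 + 1ξ₁ − 1ξ₂ = 121 → ξ₂ = (1·237.8 − 121)/1 = 116.8 mol/min.
Outlet amounts (n = n₀ + Σ ν·ξ):
  A: 786 − 2(237.8) = 310.5
  D: 0 + 1(237.8) − 1(116.8) = 121
  G: 0 + 1(116.8) = 116.8

117 mol/min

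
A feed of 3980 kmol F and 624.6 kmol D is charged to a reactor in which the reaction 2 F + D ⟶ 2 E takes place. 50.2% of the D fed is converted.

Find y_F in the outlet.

D reacted = 0.502 × 624.6 = 313.5 kmol; ν_D = −1, so ξ = 313.5/1 = 313.5 kmol.
Outlet amounts (n = n₀ + ν ξ):
  F: 3980 − 2(313.5) = 3353
  D: 624.6 − 1(313.5) = 311.1
  E: 0 + 2(313.5) = 627.1
Total out = 4291 kmol; y_F = 3353 / 4291 = 0.7814.

0.781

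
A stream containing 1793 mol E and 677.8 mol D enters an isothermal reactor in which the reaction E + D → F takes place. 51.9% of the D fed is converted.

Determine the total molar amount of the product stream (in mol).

D reacted = 0.519 × 677.8 = 351.8 mol; ν_D = −1, so ξ = 351.8/1 = 351.8 mol.
Outlet amounts (n = n₀ + ν ξ):
  E: 1793 − 1(351.8) = 1441
  D: 677.8 − 1(351.8) = 326
  F: 0 + 1(351.8) = 351.8
Total out = 1441 + 326 + 351.8 = 2119 mol.

2120 mol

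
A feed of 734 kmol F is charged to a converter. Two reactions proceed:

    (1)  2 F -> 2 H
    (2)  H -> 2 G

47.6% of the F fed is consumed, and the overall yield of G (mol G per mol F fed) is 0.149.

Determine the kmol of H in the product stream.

295 kmol

Conversion of F: F consumed = 2ξ₁ = 0.476 × 734 → ξ₁ = 174.7 kmol.
Yield of G: 2ξ₂ / 734 = 0.149 → ξ₂ = 54.68 kmol.
Outlet amounts (n = n₀ + Σ ν·ξ):
  F: 734 − 2(174.7) = 384.6
  H: 0 + 2(174.7) − 1(54.68) = 294.7
  G: 0 + 2(54.68) = 109.4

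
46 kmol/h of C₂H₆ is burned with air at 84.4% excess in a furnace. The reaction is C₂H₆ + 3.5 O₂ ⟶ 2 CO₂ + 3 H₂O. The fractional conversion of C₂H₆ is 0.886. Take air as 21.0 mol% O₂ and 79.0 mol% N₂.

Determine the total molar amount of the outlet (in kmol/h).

1480 kmol/h

Stoichiometric O₂ = 3.5 × 46 = 161 kmol/h; O₂ fed = 161 × 1.844 = 296.9 kmol/h.
N₂ fed = 296.9 × 79/21 = 1117 kmol/h.
Fuel reacted = 0.886 × 46 → ξ = 40.76 kmol/h.
Outlet (n = n₀ + ν ξ):
  C₂H₆: 46 − 1(40.76) = 5.244
  O₂: 296.9 − 3.5(40.76) = 154.2
  N₂: 1117 (inert)
  CO₂: 0 + 2(40.76) = 81.51
  H₂O: 0 + 3(40.76) = 122.3
Total out = 5.244 + 154.2 + 1117 + 81.51 + 122.3 = 1480 kmol/h.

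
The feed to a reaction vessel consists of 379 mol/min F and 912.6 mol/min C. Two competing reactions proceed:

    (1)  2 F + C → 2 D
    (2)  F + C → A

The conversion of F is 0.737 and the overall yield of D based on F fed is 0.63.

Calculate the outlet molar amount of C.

753 mol/min

Yield of D: 2ξ₁ / 379 = 0.63 → ξ₁ = 119.4 mol/min.
Conversion of F: 2ξ₁ + 1ξ₂ = 0.737 × 379 = 279.3 → ξ₂ = 40.55 mol/min.
Outlet amounts (n = n₀ + Σ ν·ξ):
  F: 379 − 2(119.4) − 1(40.55) = 99.68
  C: 912.6 − 1(119.4) − 1(40.55) = 752.7
  D: 0 + 2(119.4) = 238.8
  A: 0 + 1(40.55) = 40.55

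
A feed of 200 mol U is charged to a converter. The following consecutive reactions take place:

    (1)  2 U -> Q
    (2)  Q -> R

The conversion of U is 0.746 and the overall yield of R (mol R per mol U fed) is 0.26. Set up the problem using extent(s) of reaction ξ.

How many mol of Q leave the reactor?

22.6 mol

Conversion of U: U consumed = 2ξ₁ = 0.746 × 200 → ξ₁ = 74.6 mol.
Yield of R: 1ξ₂ / 200 = 0.26 → ξ₂ = 52 mol.
Outlet amounts (n = n₀ + Σ ν·ξ):
  U: 200 − 2(74.6) = 50.8
  Q: 0 + 1(74.6) − 1(52) = 22.6
  R: 0 + 1(52) = 52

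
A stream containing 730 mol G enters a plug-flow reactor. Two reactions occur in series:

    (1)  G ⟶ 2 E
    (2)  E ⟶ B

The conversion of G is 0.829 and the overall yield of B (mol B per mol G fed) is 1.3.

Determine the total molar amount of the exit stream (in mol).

Conversion of G: G consumed = 1ξ₁ = 0.829 × 730 → ξ₁ = 605.2 mol.
Yield of B: 1ξ₂ / 730 = 1.3 → ξ₂ = 949 mol.
Outlet amounts (n = n₀ + Σ ν·ξ):
  G: 730 − 1(605.2) = 124.8
  E: 0 + 2(605.2) − 1(949) = 261.3
  B: 0 + 1(949) = 949
Total out = 124.8 + 261.3 + 949 = 1335 mol.

1340 mol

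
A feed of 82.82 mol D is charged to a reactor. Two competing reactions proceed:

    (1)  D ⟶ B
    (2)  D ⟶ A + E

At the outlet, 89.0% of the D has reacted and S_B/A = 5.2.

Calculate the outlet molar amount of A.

11.9 mol

Conversion of D: D consumed = 0.89 × 82.82 = 73.71 mol = 1ξ₁ + 1ξ₂.
Selectivity: 1ξ₁ / (1ξ₂) = 5.2 → ξ₁ = 5.2 ξ₂.
Substitute: (1·5.2 + 1) ξ₂ = 73.71 → ξ₂ = 11.89 mol, ξ₁ = 61.82 mol.
Outlet amounts (n = n₀ + Σ ν·ξ):
  D: 82.82 − 1(61.82) − 1(11.89) = 9.11
  B: 0 + 1(61.82) = 61.82
  A: 0 + 1(11.89) = 11.89
  E: 0 + 1(11.89) = 11.89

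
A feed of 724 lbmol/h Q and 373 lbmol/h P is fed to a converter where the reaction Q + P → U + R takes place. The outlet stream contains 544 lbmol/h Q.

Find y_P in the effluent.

For Q: n = n₀ − 1ξ → 544 = 724 − 1ξ, giving ξ = 180 lbmol/h.
Outlet amounts (n = n₀ + ν ξ):
  Q: 724 − 1(180) = 544
  P: 373 − 1(180) = 193
  U: 0 + 1(180) = 180
  R: 0 + 1(180) = 180
Total out = 1097 lbmol/h; y_P = 193 / 1097 = 0.1759.

0.176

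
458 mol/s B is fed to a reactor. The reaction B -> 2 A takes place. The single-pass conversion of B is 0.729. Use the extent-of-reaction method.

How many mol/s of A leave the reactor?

B reacted = 0.729 × 458 = 333.9 mol/s; ν_B = −1, so ξ = 333.9/1 = 333.9 mol/s.
Outlet amounts (n = n₀ + ν ξ):
  B: 458 − 1(333.9) = 124.1
  A: 0 + 2(333.9) = 667.8

668 mol/s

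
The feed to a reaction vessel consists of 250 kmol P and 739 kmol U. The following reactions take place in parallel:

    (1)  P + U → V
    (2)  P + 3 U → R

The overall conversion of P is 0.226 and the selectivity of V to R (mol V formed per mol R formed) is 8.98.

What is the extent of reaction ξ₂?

ξ₂ = 5.66 kmol

Conversion of P: P consumed = 0.226 × 250 = 56.5 kmol = 1ξ₁ + 1ξ₂.
Selectivity: 1ξ₁ / (1ξ₂) = 8.98 → ξ₁ = 8.98 ξ₂.
Substitute: (1·8.98 + 1) ξ₂ = 56.5 → ξ₂ = 5.661 kmol, ξ₁ = 50.84 kmol.
Outlet amounts (n = n₀ + Σ ν·ξ):
  P: 250 − 1(50.84) − 1(5.661) = 193.5
  U: 739 − 1(50.84) − 3(5.661) = 671.2
  V: 0 + 1(50.84) = 50.84
  R: 0 + 1(5.661) = 5.661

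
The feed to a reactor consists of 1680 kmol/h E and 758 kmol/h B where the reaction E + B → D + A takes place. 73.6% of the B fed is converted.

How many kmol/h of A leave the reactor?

558 kmol/h

B reacted = 0.736 × 758 = 557.9 kmol/h; ν_B = −1, so ξ = 557.9/1 = 557.9 kmol/h.
Outlet amounts (n = n₀ + ν ξ):
  E: 1680 − 1(557.9) = 1122
  B: 758 − 1(557.9) = 200.1
  D: 0 + 1(557.9) = 557.9
  A: 0 + 1(557.9) = 557.9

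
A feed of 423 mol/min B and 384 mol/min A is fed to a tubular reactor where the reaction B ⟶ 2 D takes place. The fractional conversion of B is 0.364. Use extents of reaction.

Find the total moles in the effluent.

961 mol/min

B reacted = 0.364 × 423 = 154 mol/min; ν_B = −1, so ξ = 154/1 = 154 mol/min.
Outlet amounts (n = n₀ + ν ξ):
  B: 423 − 1(154) = 269
  D: 0 + 2(154) = 307.9
  A: 384 (inert)
Total out = 269 + 307.9 + 384 = 961 mol/min.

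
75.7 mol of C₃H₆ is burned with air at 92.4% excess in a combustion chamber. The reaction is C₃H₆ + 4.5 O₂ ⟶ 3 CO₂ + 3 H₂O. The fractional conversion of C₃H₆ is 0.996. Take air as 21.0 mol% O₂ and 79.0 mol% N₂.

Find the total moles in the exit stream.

Stoichiometric O₂ = 4.5 × 75.7 = 340.7 mol; O₂ fed = 340.7 × 1.924 = 655.4 mol.
N₂ fed = 655.4 × 79/21 = 2466 mol.
Fuel reacted = 0.996 × 75.7 → ξ = 75.4 mol.
Outlet (n = n₀ + ν ξ):
  C₃H₆: 75.7 − 1(75.4) = 0.3028
  O₂: 655.4 − 4.5(75.4) = 316.1
  N₂: 2466 (inert)
  CO₂: 0 + 3(75.4) = 226.2
  H₂O: 0 + 3(75.4) = 226.2
Total out = 0.3028 + 316.1 + 2466 + 226.2 + 226.2 = 3234 mol.

3230 mol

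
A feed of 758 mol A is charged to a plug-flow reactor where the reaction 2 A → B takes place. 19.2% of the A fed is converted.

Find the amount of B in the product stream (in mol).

A reacted = 0.192 × 758 = 145.5 mol; ν_A = −2, so ξ = 145.5/2 = 72.77 mol.
Outlet amounts (n = n₀ + ν ξ):
  A: 758 − 2(72.77) = 612.5
  B: 0 + 1(72.77) = 72.77

72.8 mol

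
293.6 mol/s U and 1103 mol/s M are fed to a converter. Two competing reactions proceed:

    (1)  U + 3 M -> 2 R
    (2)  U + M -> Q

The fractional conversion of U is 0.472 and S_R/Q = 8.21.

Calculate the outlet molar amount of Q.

Conversion of U: U consumed = 0.472 × 293.6 = 138.6 mol/s = 1ξ₁ + 1ξ₂.
Selectivity: 2ξ₁ / (1ξ₂) = 8.21 → ξ₁ = 4.105 ξ₂.
Substitute: (1·4.105 + 1) ξ₂ = 138.6 → ξ₂ = 27.15 mol/s, ξ₁ = 111.4 mol/s.
Outlet amounts (n = n₀ + Σ ν·ξ):
  U: 293.6 − 1(111.4) − 1(27.15) = 155
  M: 1103 − 3(111.4) − 1(27.15) = 741.6
  R: 0 + 2(111.4) = 222.9
  Q: 0 + 1(27.15) = 27.15

27.1 mol/s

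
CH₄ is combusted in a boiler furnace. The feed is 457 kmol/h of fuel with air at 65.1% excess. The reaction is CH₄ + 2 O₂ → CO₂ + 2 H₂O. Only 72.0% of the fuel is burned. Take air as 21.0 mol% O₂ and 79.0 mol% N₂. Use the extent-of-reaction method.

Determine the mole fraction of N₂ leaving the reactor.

0.743

Stoichiometric O₂ = 2 × 457 = 914 kmol/h; O₂ fed = 914 × 1.651 = 1509 kmol/h.
N₂ fed = 1509 × 79/21 = 5677 kmol/h.
Fuel reacted = 0.72 × 457 → ξ = 329 kmol/h.
Outlet (n = n₀ + ν ξ):
  CH₄: 457 − 1(329) = 128
  O₂: 1509 − 2(329) = 850.9
  N₂: 5677 (inert)
  CO₂: 0 + 1(329) = 329
  H₂O: 0 + 2(329) = 658.1
Total out = 7643 kmol/h; y_N₂ = 5677 / 7643 = 0.7428.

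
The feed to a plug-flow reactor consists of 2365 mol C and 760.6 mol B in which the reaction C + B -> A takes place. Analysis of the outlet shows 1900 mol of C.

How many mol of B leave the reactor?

296 mol

For C: n = n₀ − 1ξ → 1900 = 2365 − 1ξ, giving ξ = 465 mol.
Outlet amounts (n = n₀ + ν ξ):
  C: 2365 − 1(465) = 1900
  B: 760.6 − 1(465) = 295.6
  A: 0 + 1(465) = 465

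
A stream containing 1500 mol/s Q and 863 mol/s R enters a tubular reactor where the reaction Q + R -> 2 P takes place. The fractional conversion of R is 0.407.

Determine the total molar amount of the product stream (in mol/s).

2360 mol/s

R reacted = 0.407 × 863 = 351.2 mol/s; ν_R = −1, so ξ = 351.2/1 = 351.2 mol/s.
Outlet amounts (n = n₀ + ν ξ):
  Q: 1500 − 1(351.2) = 1149
  R: 863 − 1(351.2) = 511.8
  P: 0 + 2(351.2) = 702.5
Total out = 1149 + 511.8 + 702.5 = 2363 mol/s.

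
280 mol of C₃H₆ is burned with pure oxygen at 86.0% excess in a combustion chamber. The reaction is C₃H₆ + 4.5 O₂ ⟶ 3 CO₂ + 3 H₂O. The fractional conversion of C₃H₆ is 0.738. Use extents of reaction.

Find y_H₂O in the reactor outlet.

0.227

Stoichiometric O₂ = 4.5 × 280 = 1260 mol; O₂ fed = 1260 × 1.860 = 2344 mol.
Fuel reacted = 0.738 × 280 → ξ = 206.6 mol.
Outlet (n = n₀ + ν ξ):
  C₃H₆: 280 − 1(206.6) = 73.36
  O₂: 2344 − 4.5(206.6) = 1414
  CO₂: 0 + 3(206.6) = 619.9
  H₂O: 0 + 3(206.6) = 619.9
Total out = 2727 mol; y_H₂O = 619.9 / 2727 = 0.2273.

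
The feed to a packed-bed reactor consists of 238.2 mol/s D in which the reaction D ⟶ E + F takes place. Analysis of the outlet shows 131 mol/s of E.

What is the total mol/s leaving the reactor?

For E: n = n₀ + 1ξ → 131 = 0 + 1ξ, giving ξ = 131 mol/s.
Outlet amounts (n = n₀ + ν ξ):
  D: 238.2 − 1(131) = 107.2
  E: 0 + 1(131) = 131
  F: 0 + 1(131) = 131
Total out = 107.2 + 131 + 131 = 369.2 mol/s.

369 mol/s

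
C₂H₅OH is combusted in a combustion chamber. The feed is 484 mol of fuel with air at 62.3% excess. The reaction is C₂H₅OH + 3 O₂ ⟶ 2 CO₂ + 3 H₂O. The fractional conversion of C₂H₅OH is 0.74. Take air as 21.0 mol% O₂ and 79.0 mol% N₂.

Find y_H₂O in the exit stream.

0.0891

Stoichiometric O₂ = 3 × 484 = 1452 mol; O₂ fed = 1452 × 1.623 = 2357 mol.
N₂ fed = 2357 × 79/21 = 8865 mol.
Fuel reacted = 0.74 × 484 → ξ = 358.2 mol.
Outlet (n = n₀ + ν ξ):
  C₂H₅OH: 484 − 1(358.2) = 125.8
  O₂: 2357 − 3(358.2) = 1282
  N₂: 8865 (inert)
  CO₂: 0 + 2(358.2) = 716.3
  H₂O: 0 + 3(358.2) = 1074
Total out = 12060 mol; y_H₂O = 1074 / 12060 = 0.08906.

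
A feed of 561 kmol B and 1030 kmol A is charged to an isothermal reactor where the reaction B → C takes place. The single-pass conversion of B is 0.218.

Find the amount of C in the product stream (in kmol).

B reacted = 0.218 × 561 = 122.3 kmol; ν_B = −1, so ξ = 122.3/1 = 122.3 kmol.
Outlet amounts (n = n₀ + ν ξ):
  B: 561 − 1(122.3) = 438.7
  C: 0 + 1(122.3) = 122.3
  A: 1030 (inert)

122 kmol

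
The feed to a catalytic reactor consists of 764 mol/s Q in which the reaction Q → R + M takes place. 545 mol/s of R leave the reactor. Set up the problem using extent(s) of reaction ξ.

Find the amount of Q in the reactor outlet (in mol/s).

For R: n = n₀ + 1ξ → 545 = 0 + 1ξ, giving ξ = 545 mol/s.
Outlet amounts (n = n₀ + ν ξ):
  Q: 764 − 1(545) = 219
  R: 0 + 1(545) = 545
  M: 0 + 1(545) = 545

219 mol/s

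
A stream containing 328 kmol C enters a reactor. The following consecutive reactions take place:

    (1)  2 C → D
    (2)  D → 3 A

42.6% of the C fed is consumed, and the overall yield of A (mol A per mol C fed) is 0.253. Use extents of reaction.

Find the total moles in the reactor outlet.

313 kmol

Conversion of C: C consumed = 2ξ₁ = 0.426 × 328 → ξ₁ = 69.86 kmol.
Yield of A: 3ξ₂ / 328 = 0.253 → ξ₂ = 27.66 kmol.
Outlet amounts (n = n₀ + Σ ν·ξ):
  C: 328 − 2(69.86) = 188.3
  D: 0 + 1(69.86) − 1(27.66) = 42.2
  A: 0 + 3(27.66) = 82.98
Total out = 188.3 + 42.2 + 82.98 = 313.5 kmol.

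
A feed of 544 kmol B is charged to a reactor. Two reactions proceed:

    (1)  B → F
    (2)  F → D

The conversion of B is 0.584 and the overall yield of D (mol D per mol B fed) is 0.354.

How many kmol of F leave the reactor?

Conversion of B: B consumed = 1ξ₁ = 0.584 × 544 → ξ₁ = 317.7 kmol.
Yield of D: 1ξ₂ / 544 = 0.354 → ξ₂ = 192.6 kmol.
Outlet amounts (n = n₀ + Σ ν·ξ):
  B: 544 − 1(317.7) = 226.3
  F: 0 + 1(317.7) − 1(192.6) = 125.1
  D: 0 + 1(192.6) = 192.6

125 kmol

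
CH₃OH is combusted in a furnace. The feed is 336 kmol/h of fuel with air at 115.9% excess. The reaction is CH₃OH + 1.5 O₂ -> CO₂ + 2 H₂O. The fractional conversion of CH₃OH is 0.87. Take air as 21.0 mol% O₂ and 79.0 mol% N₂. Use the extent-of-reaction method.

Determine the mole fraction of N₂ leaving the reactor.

0.723

Stoichiometric O₂ = 1.5 × 336 = 504 kmol/h; O₂ fed = 504 × 2.159 = 1088 kmol/h.
N₂ fed = 1088 × 79/21 = 4093 kmol/h.
Fuel reacted = 0.87 × 336 → ξ = 292.3 kmol/h.
Outlet (n = n₀ + ν ξ):
  CH₃OH: 336 − 1(292.3) = 43.68
  O₂: 1088 − 1.5(292.3) = 649.7
  N₂: 4093 (inert)
  CO₂: 0 + 1(292.3) = 292.3
  H₂O: 0 + 2(292.3) = 584.6
Total out = 5664 kmol/h; y_N₂ = 4093 / 5664 = 0.7227.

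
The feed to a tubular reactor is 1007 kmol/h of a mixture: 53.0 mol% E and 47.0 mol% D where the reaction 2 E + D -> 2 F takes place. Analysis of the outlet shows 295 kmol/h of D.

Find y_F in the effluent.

0.43

For D: n = n₀ − 1ξ → 295 = 473.3 − 1ξ, giving ξ = 178.3 kmol/h.
Outlet amounts (n = n₀ + ν ξ):
  E: 533.7 − 2(178.3) = 177.1
  D: 473.3 − 1(178.3) = 295
  F: 0 + 2(178.3) = 356.6
Total out = 828.7 kmol/h; y_F = 356.6 / 828.7 = 0.4303.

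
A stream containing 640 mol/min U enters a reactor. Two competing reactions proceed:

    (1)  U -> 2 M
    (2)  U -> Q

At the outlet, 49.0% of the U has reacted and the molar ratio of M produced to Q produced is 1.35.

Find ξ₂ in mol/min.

Conversion of U: U consumed = 0.49 × 640 = 313.6 mol/min = 1ξ₁ + 1ξ₂.
Selectivity: 2ξ₁ / (1ξ₂) = 1.35 → ξ₁ = 0.675 ξ₂.
Substitute: (1·0.675 + 1) ξ₂ = 313.6 → ξ₂ = 187.2 mol/min, ξ₁ = 126.4 mol/min.
Outlet amounts (n = n₀ + Σ ν·ξ):
  U: 640 − 1(126.4) − 1(187.2) = 326.4
  M: 0 + 2(126.4) = 252.8
  Q: 0 + 1(187.2) = 187.2

ξ₂ = 187 mol/min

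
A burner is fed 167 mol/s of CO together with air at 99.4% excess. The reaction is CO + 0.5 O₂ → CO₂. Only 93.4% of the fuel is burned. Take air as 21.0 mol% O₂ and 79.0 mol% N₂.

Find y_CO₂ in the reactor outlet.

Stoichiometric O₂ = 0.5 × 167 = 83.5 mol/s; O₂ fed = 83.5 × 1.994 = 166.5 mol/s.
N₂ fed = 166.5 × 79/21 = 626.4 mol/s.
Fuel reacted = 0.934 × 167 → ξ = 156 mol/s.
Outlet (n = n₀ + ν ξ):
  CO: 167 − 1(156) = 11.02
  O₂: 166.5 − 0.5(156) = 88.51
  N₂: 626.4 (inert)
  CO₂: 0 + 1(156) = 156
Total out = 881.9 mol/s; y_CO₂ = 156 / 881.9 = 0.1769.

0.177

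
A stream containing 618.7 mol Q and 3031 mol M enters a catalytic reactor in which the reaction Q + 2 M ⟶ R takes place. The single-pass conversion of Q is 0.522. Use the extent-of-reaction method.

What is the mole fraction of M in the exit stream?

0.794

Q reacted = 0.522 × 618.7 = 323 mol; ν_Q = −1, so ξ = 323/1 = 323 mol.
Outlet amounts (n = n₀ + ν ξ):
  Q: 618.7 − 1(323) = 295.7
  M: 3031 − 2(323) = 2385
  R: 0 + 1(323) = 323
Total out = 3004 mol; y_M = 2385 / 3004 = 0.794.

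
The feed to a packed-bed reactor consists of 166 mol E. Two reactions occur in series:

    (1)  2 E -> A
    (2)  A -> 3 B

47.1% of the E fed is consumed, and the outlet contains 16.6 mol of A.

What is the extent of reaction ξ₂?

ξ₂ = 22.5 mol

Conversion of E: E consumed = 2ξ₁ = 0.471 × 166 → ξ₁ = 39.09 mol.
A balance: n_A = 0 + 1ξ₁ − 1ξ₂ = 16.6 → ξ₂ = (1·39.09 − 16.6)/1 = 22.49 mol.
Outlet amounts (n = n₀ + Σ ν·ξ):
  E: 166 − 2(39.09) = 87.81
  A: 0 + 1(39.09) − 1(22.49) = 16.6
  B: 0 + 3(22.49) = 67.48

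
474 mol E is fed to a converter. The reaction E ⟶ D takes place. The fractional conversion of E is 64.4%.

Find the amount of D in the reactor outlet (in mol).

E reacted = 0.644 × 474 = 305.3 mol; ν_E = −1, so ξ = 305.3/1 = 305.3 mol.
Outlet amounts (n = n₀ + ν ξ):
  E: 474 − 1(305.3) = 168.7
  D: 0 + 1(305.3) = 305.3

305 mol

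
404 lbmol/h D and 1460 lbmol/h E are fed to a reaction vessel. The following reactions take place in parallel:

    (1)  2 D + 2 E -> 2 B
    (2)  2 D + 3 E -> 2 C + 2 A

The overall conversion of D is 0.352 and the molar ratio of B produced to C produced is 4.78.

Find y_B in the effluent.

0.0678

Conversion of D: D consumed = 0.352 × 404 = 142.2 lbmol/h = 2ξ₁ + 2ξ₂.
Selectivity: 2ξ₁ / (2ξ₂) = 4.78 → ξ₁ = 4.78 ξ₂.
Substitute: (2·4.78 + 2) ξ₂ = 142.2 → ξ₂ = 12.3 lbmol/h, ξ₁ = 58.8 lbmol/h.
Outlet amounts (n = n₀ + Σ ν·ξ):
  D: 404 − 2(58.8) − 2(12.3) = 261.8
  E: 1460 − 2(58.8) − 3(12.3) = 1305
  B: 0 + 2(58.8) = 117.6
  C: 0 + 2(12.3) = 24.6
  A: 0 + 2(12.3) = 24.6
Total out = 1734 lbmol/h; y_B = 117.6 / 1734 = 0.06782.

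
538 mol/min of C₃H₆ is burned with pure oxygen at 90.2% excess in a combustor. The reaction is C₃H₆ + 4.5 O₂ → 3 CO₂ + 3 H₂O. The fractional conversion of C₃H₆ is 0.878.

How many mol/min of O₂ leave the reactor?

2480 mol/min

Stoichiometric O₂ = 4.5 × 538 = 2421 mol/min; O₂ fed = 2421 × 1.902 = 4605 mol/min.
Fuel reacted = 0.878 × 538 → ξ = 472.4 mol/min.
Outlet (n = n₀ + ν ξ):
  C₃H₆: 538 − 1(472.4) = 65.64
  O₂: 4605 − 4.5(472.4) = 2479
  CO₂: 0 + 3(472.4) = 1417
  H₂O: 0 + 3(472.4) = 1417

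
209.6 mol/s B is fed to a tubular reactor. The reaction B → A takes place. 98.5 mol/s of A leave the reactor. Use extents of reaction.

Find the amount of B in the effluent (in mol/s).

For A: n = n₀ + 1ξ → 98.5 = 0 + 1ξ, giving ξ = 98.5 mol/s.
Outlet amounts (n = n₀ + ν ξ):
  B: 209.6 − 1(98.5) = 111.1
  A: 0 + 1(98.5) = 98.5

111 mol/s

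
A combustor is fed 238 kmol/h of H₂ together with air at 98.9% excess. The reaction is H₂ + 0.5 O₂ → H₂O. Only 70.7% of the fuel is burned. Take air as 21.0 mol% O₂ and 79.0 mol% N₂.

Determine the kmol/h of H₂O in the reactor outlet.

168 kmol/h

Stoichiometric O₂ = 0.5 × 238 = 119 kmol/h; O₂ fed = 119 × 1.989 = 236.7 kmol/h.
N₂ fed = 236.7 × 79/21 = 890.4 kmol/h.
Fuel reacted = 0.707 × 238 → ξ = 168.3 kmol/h.
Outlet (n = n₀ + ν ξ):
  H₂: 238 − 1(168.3) = 69.73
  O₂: 236.7 − 0.5(168.3) = 152.6
  N₂: 890.4 (inert)
  H₂O: 0 + 1(168.3) = 168.3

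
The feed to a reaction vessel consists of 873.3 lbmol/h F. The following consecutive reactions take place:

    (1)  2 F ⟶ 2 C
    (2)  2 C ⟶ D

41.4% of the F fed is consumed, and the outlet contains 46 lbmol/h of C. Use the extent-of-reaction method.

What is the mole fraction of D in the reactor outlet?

0.22

Conversion of F: F consumed = 2ξ₁ = 0.414 × 873.3 → ξ₁ = 180.8 lbmol/h.
C balance: n_C = 0 + 2ξ₁ − 2ξ₂ = 46 → ξ₂ = (2·180.8 − 46)/2 = 157.8 lbmol/h.
Outlet amounts (n = n₀ + Σ ν·ξ):
  F: 873.3 − 2(180.8) = 511.8
  C: 0 + 2(180.8) − 2(157.8) = 46
  D: 0 + 1(157.8) = 157.8
Total out = 715.5 lbmol/h; y_D = 157.8 / 715.5 = 0.2205.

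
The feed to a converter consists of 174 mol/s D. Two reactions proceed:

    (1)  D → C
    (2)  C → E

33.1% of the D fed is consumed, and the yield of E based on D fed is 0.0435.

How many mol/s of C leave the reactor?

50 mol/s

Conversion of D: D consumed = 1ξ₁ = 0.331 × 174 → ξ₁ = 57.59 mol/s.
Yield of E: 1ξ₂ / 174 = 0.0435 → ξ₂ = 7.569 mol/s.
Outlet amounts (n = n₀ + Σ ν·ξ):
  D: 174 − 1(57.59) = 116.4
  C: 0 + 1(57.59) − 1(7.569) = 50.03
  E: 0 + 1(7.569) = 7.569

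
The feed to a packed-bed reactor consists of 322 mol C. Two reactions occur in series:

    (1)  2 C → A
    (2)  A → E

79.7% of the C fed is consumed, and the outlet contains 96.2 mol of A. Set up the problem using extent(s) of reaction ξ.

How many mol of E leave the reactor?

Conversion of C: C consumed = 2ξ₁ = 0.797 × 322 → ξ₁ = 128.3 mol.
A balance: n_A = 0 + 1ξ₁ − 1ξ₂ = 96.2 → ξ₂ = (1·128.3 − 96.2)/1 = 32.12 mol.
Outlet amounts (n = n₀ + Σ ν·ξ):
  C: 322 − 2(128.3) = 65.37
  A: 0 + 1(128.3) − 1(32.12) = 96.2
  E: 0 + 1(32.12) = 32.12

32.1 mol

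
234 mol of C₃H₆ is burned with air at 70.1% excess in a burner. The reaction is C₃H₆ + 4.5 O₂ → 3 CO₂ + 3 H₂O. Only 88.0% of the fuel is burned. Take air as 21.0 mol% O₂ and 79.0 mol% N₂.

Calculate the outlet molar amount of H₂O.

618 mol

Stoichiometric O₂ = 4.5 × 234 = 1053 mol; O₂ fed = 1053 × 1.701 = 1791 mol.
N₂ fed = 1791 × 79/21 = 6738 mol.
Fuel reacted = 0.88 × 234 → ξ = 205.9 mol.
Outlet (n = n₀ + ν ξ):
  C₃H₆: 234 − 1(205.9) = 28.08
  O₂: 1791 − 4.5(205.9) = 864.5
  N₂: 6738 (inert)
  CO₂: 0 + 3(205.9) = 617.8
  H₂O: 0 + 3(205.9) = 617.8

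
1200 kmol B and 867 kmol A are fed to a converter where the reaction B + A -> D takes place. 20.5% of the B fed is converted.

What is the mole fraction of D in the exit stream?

0.135

B reacted = 0.205 × 1200 = 246 kmol; ν_B = −1, so ξ = 246/1 = 246 kmol.
Outlet amounts (n = n₀ + ν ξ):
  B: 1200 − 1(246) = 954
  A: 867 − 1(246) = 621
  D: 0 + 1(246) = 246
Total out = 1821 kmol; y_D = 246 / 1821 = 0.1351.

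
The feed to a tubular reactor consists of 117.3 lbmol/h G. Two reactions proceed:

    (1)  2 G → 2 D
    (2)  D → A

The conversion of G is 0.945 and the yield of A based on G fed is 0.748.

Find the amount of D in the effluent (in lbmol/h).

Conversion of G: G consumed = 2ξ₁ = 0.945 × 117.3 → ξ₁ = 55.42 lbmol/h.
Yield of A: 1ξ₂ / 117.3 = 0.748 → ξ₂ = 87.74 lbmol/h.
Outlet amounts (n = n₀ + Σ ν·ξ):
  G: 117.3 − 2(55.42) = 6.452
  D: 0 + 2(55.42) − 1(87.74) = 23.11
  A: 0 + 1(87.74) = 87.74

23.1 lbmol/h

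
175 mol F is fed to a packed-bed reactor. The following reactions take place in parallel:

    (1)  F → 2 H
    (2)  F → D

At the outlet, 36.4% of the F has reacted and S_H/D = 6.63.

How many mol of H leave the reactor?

Conversion of F: F consumed = 0.364 × 175 = 63.7 mol = 1ξ₁ + 1ξ₂.
Selectivity: 2ξ₁ / (1ξ₂) = 6.63 → ξ₁ = 3.315 ξ₂.
Substitute: (1·3.315 + 1) ξ₂ = 63.7 → ξ₂ = 14.76 mol, ξ₁ = 48.94 mol.
Outlet amounts (n = n₀ + Σ ν·ξ):
  F: 175 − 1(48.94) − 1(14.76) = 111.3
  H: 0 + 2(48.94) = 97.88
  D: 0 + 1(14.76) = 14.76

97.9 mol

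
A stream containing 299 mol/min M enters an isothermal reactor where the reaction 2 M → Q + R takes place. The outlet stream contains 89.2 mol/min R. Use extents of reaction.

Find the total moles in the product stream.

299 mol/min

For R: n = n₀ + 1ξ → 89.2 = 0 + 1ξ, giving ξ = 89.2 mol/min.
Outlet amounts (n = n₀ + ν ξ):
  M: 299 − 2(89.2) = 120.6
  Q: 0 + 1(89.2) = 89.2
  R: 0 + 1(89.2) = 89.2
Total out = 120.6 + 89.2 + 89.2 = 299 mol/min.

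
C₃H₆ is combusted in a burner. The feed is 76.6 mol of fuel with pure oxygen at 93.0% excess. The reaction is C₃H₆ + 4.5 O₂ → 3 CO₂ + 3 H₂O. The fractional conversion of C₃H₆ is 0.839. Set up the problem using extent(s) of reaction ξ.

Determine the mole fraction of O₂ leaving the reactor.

Stoichiometric O₂ = 4.5 × 76.6 = 344.7 mol; O₂ fed = 344.7 × 1.930 = 665.3 mol.
Fuel reacted = 0.839 × 76.6 → ξ = 64.27 mol.
Outlet (n = n₀ + ν ξ):
  C₃H₆: 76.6 − 1(64.27) = 12.33
  O₂: 665.3 − 4.5(64.27) = 376.1
  CO₂: 0 + 3(64.27) = 192.8
  H₂O: 0 + 3(64.27) = 192.8
Total out = 774 mol; y_O₂ = 376.1 / 774 = 0.4859.

0.486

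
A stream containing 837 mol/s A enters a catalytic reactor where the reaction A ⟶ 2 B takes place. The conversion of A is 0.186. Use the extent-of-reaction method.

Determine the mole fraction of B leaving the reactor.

A reacted = 0.186 × 837 = 155.7 mol/s; ν_A = −1, so ξ = 155.7/1 = 155.7 mol/s.
Outlet amounts (n = n₀ + ν ξ):
  A: 837 − 1(155.7) = 681.3
  B: 0 + 2(155.7) = 311.4
Total out = 992.7 mol/s; y_B = 311.4 / 992.7 = 0.3137.

0.314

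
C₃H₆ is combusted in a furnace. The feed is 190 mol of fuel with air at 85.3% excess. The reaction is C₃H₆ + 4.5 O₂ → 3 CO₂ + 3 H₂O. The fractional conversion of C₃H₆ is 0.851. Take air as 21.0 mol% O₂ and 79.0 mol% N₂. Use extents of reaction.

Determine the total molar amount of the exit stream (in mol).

Stoichiometric O₂ = 4.5 × 190 = 855 mol; O₂ fed = 855 × 1.853 = 1584 mol.
N₂ fed = 1584 × 79/21 = 5960 mol.
Fuel reacted = 0.851 × 190 → ξ = 161.7 mol.
Outlet (n = n₀ + ν ξ):
  C₃H₆: 190 − 1(161.7) = 28.31
  O₂: 1584 − 4.5(161.7) = 856.7
  N₂: 5960 (inert)
  CO₂: 0 + 3(161.7) = 485.1
  H₂O: 0 + 3(161.7) = 485.1
Total out = 28.31 + 856.7 + 5960 + 485.1 + 485.1 = 7815 mol.

7820 mol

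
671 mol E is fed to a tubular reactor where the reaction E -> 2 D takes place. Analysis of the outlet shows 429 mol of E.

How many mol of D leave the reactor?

484 mol

For E: n = n₀ − 1ξ → 429 = 671 − 1ξ, giving ξ = 242 mol.
Outlet amounts (n = n₀ + ν ξ):
  E: 671 − 1(242) = 429
  D: 0 + 2(242) = 484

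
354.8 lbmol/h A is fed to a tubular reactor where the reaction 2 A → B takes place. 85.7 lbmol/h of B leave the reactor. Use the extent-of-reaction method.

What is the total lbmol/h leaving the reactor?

For B: n = n₀ + 1ξ → 85.7 = 0 + 1ξ, giving ξ = 85.7 lbmol/h.
Outlet amounts (n = n₀ + ν ξ):
  A: 354.8 − 2(85.7) = 183.4
  B: 0 + 1(85.7) = 85.7
Total out = 183.4 + 85.7 = 269.1 lbmol/h.

269 lbmol/h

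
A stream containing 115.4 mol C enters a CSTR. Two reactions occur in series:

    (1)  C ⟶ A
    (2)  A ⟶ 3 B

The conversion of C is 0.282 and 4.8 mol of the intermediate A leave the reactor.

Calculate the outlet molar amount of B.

Conversion of C: C consumed = 1ξ₁ = 0.282 × 115.4 → ξ₁ = 32.54 mol.
A balance: n_A = 0 + 1ξ₁ − 1ξ₂ = 4.8 → ξ₂ = (1·32.54 − 4.8)/1 = 27.74 mol.
Outlet amounts (n = n₀ + Σ ν·ξ):
  C: 115.4 − 1(32.54) = 82.86
  A: 0 + 1(32.54) − 1(27.74) = 4.8
  B: 0 + 3(27.74) = 83.23

83.2 mol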